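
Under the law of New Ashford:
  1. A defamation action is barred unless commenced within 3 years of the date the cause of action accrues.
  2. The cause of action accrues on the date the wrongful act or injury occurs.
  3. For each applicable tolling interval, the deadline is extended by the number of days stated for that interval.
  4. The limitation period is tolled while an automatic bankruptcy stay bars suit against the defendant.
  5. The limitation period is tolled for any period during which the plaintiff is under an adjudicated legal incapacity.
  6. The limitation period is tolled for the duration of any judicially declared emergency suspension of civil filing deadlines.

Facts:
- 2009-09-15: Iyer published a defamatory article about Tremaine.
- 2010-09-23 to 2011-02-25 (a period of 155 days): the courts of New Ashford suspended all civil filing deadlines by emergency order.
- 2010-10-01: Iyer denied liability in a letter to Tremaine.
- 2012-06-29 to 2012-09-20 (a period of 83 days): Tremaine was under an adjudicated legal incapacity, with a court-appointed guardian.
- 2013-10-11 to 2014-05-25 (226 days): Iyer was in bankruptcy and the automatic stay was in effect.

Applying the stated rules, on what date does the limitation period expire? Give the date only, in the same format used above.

The cause of action accrued on 2009-09-15, the date of the act.
Adding the 3 years base period to 2009-09-15 gives a deadline of 2012-09-15, before any tolling.
The emergency suspension of filing deadlines from 2010-09-23 to 2011-02-25 tolled the period for 155 days, extending the deadline to 2013-02-17.
Because the plaintiff's legal incapacity ran from 2012-06-29 to 2012-09-20, the deadline is extended by 83 days to 2013-05-11.
The automatic bankruptcy stay starting 2013-10-11 came too late — the period had run on 2013-05-11 — and so does not extend the deadline.
Nothing else in the chronology tolls or restarts the period.

2013-05-11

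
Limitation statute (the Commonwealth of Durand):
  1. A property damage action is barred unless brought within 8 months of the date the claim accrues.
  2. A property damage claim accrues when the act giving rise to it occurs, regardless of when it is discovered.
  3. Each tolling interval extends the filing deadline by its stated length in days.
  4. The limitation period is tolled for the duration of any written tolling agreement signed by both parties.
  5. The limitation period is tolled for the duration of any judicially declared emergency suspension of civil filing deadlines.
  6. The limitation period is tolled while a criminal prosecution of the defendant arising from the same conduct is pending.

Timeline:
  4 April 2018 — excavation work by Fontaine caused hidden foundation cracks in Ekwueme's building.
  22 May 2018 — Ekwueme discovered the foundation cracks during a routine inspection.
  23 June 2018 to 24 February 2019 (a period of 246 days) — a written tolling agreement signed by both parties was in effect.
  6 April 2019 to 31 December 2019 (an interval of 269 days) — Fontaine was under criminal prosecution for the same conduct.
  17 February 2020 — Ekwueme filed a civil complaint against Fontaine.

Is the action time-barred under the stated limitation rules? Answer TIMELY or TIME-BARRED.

Because the rule ties accrual to occurrence, the claim accrued on 4 April 2018, not on the 22 May 2018 discovery date.
8 months from 4 April 2018 is 4 December 2018.
Because the written tolling agreement ran from 23 June 2018 to 24 February 2019, the deadline is extended by 246 days to 7 August 2019.
The pending criminal prosecution from 6 April 2019 to 31 December 2019 tolled the period for 269 days, extending the deadline to 2 May 2020.
The 17 February 2020 filing precedes the 2 May 2020 deadline; the claim is timely.

TIMELY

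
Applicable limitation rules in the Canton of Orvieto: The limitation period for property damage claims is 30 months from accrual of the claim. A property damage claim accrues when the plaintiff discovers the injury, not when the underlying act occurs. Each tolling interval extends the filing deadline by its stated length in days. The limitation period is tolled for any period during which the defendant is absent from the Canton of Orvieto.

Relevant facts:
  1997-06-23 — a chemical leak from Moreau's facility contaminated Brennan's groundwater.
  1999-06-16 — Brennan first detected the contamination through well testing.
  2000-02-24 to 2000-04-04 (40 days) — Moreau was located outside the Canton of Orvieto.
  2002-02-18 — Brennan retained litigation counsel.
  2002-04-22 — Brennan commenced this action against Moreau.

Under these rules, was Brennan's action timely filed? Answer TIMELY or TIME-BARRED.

Under the discovery rule, the claim accrued on 1999-06-16, when Brennan discovered the injury — not on the 1997-06-23 date of the underlying act.
Adding the 30 months base period to 1999-06-16 gives a deadline of 2001-12-16, before any tolling.
The period was tolled for 40 days by the defendant's absence from the jurisdiction (2000-02-24 to 2000-04-04), pushing the deadline to 2002-01-25.
Nothing else in the chronology tolls or restarts the period.
Brennan filed on 2002-04-22, after the 2002-01-25 deadline, so the action is time-barred.

TIME-BARRED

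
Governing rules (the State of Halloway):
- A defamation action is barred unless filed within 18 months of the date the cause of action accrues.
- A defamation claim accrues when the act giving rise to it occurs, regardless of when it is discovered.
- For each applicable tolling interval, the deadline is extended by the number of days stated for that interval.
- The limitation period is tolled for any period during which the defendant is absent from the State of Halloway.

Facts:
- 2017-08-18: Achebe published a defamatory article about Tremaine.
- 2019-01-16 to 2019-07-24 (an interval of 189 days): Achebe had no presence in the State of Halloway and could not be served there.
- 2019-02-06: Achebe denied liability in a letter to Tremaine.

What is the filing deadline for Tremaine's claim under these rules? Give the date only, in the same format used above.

The cause of action accrued on 2017-08-18, the date of the act.
18 months from 2017-08-18 is 2019-02-18.
The period was tolled for 189 days by the defendant's absence from the jurisdiction (2019-01-16 to 2019-07-24), pushing the deadline to 2019-08-26.
None of the other events listed affects the running of the period under the stated rules.

2019-08-26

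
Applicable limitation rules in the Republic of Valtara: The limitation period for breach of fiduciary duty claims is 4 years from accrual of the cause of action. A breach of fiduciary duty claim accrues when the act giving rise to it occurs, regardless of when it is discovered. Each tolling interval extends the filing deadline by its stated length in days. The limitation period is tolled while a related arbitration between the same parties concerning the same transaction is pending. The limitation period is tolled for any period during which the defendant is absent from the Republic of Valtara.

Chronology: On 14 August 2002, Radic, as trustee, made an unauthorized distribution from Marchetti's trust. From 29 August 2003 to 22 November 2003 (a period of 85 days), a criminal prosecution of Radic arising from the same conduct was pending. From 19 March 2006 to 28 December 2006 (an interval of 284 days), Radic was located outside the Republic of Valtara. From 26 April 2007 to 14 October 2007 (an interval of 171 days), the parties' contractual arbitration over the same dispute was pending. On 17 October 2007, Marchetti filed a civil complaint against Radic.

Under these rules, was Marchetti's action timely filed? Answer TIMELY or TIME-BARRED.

The cause of action accrued on 14 August 2002, the date of the act.
Adding the 4 years base period to 14 August 2002 gives a deadline of 14 August 2006, before any tolling.
The period was tolled for 284 days by the defendant's absence from the jurisdiction (19 March 2006 to 28 December 2006), pushing the deadline to 25 May 2007.
The period was tolled for 171 days by the pending related arbitration (26 April 2007 to 14 October 2007), pushing the deadline to 12 November 2007.
No stated provision tolls the period for a criminal prosecution, so the interval from 29 August 2003 to 22 November 2003 has no effect on the deadline.
The 17 October 2007 filing precedes the 12 November 2007 deadline; the claim is timely.

TIMELY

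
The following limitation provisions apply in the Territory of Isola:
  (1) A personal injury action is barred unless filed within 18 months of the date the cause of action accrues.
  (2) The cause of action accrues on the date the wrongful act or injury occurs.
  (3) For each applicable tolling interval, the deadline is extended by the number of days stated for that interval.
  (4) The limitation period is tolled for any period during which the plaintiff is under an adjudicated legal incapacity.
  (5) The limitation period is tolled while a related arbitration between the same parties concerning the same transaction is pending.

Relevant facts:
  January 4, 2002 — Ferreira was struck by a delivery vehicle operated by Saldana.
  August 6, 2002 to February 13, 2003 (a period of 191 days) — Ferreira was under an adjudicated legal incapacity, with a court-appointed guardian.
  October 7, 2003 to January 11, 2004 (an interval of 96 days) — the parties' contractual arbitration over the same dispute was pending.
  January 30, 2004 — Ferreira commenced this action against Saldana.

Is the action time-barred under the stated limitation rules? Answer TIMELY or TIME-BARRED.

The claim accrued on January 4, 2002, when the wrongful act occurred.
Adding the 18 months base period to January 4, 2002 gives a deadline of July 4, 2003, before any tolling.
Because the plaintiff's legal incapacity ran from August 6, 2002 to February 13, 2003, the deadline is extended by 191 days to January 11, 2004.
The period was tolled for 96 days by the pending related arbitration (October 7, 2003 to January 11, 2004), pushing the deadline to April 16, 2004.
Filing on January 30, 2004 beat the April 16, 2004 deadline — the action is timely.

TIMELY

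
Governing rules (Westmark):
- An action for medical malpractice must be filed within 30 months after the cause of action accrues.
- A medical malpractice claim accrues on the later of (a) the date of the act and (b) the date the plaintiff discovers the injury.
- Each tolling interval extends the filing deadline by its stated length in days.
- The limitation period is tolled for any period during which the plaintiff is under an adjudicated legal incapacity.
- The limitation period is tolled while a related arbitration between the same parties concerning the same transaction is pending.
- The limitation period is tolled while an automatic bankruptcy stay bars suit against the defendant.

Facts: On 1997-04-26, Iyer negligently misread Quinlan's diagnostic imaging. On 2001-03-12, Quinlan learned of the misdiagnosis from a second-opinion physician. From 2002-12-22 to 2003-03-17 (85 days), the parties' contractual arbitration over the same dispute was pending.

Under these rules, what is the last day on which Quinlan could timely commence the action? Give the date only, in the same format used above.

Because discovery on 2001-03-12 post-dates the 1997-04-26 act, accrual under the later-of rule falls on 2001-03-12.
Adding the 30 months base period to 2001-03-12 gives a deadline of 2003-09-12, before any tolling.
Because the pending related arbitration ran from 2002-12-22 to 2003-03-17, the deadline is extended by 85 days to 2003-12-06.

2003-12-06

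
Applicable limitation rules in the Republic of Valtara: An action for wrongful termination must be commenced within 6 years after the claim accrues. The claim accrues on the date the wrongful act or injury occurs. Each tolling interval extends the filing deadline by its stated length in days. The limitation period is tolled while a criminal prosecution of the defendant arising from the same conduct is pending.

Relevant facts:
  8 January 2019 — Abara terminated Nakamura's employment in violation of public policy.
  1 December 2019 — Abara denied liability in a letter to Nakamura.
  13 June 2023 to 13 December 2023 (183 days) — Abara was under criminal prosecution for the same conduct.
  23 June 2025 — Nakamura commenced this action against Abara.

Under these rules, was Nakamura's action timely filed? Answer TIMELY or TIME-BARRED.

The claim accrued on 8 January 2019, the date of the act.
Adding the 6 years base period to 8 January 2019 gives a deadline of 8 January 2025, before any tolling.
The period was tolled for 183 days by the pending criminal prosecution (13 June 2023 to 13 December 2023), pushing the deadline to 10 July 2025.
Nothing else in the chronology tolls or restarts the period.
Nakamura filed on 23 June 2025, before the 10 July 2025 deadline, so the action is timely.

TIMELY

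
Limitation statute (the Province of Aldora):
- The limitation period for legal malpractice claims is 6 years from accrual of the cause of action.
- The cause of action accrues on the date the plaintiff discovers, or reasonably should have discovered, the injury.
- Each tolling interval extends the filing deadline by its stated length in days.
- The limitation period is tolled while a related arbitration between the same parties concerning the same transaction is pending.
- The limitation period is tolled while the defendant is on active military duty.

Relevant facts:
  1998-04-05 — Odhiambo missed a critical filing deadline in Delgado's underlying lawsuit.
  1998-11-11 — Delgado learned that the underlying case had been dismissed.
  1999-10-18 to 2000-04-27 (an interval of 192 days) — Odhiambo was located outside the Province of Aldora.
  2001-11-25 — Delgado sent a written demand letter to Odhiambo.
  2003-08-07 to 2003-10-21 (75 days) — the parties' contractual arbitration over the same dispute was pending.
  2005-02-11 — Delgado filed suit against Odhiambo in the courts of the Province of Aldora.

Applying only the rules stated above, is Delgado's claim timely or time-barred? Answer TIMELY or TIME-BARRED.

Under the discovery rule, the claim accrued on 1998-11-11, when Delgado discovered the injury — not on the 1998-04-05 date of the underlying act.
The untolled deadline — 6 years after 1998-11-11 — is 2004-11-11.
Because the pending related arbitration ran from 2003-08-07 to 2003-10-21, the deadline is extended by 75 days to 2005-01-25.
The defendant's absence from the jurisdiction from 1999-10-18 to 2000-04-27 does not toll the period, because no stated rule makes the defendant's absence a tolling event.
The other events in the timeline have no effect on the limitation period under the stated rules.
Delgado filed on 2005-02-11, after the 2005-01-25 deadline, so the action is time-barred.

TIME-BARRED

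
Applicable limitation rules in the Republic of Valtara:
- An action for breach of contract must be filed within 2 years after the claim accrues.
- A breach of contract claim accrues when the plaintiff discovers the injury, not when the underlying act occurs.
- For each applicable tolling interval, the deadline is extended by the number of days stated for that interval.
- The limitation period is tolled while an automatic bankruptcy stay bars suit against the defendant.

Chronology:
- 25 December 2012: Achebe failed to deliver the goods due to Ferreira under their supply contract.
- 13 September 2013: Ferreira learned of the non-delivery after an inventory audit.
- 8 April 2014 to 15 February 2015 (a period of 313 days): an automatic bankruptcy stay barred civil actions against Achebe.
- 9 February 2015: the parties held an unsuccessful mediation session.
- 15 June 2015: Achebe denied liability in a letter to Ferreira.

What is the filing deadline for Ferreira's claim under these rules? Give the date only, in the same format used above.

22 July 2016

Accrual is tied to discovery, so the period began on 13 September 2013 rather than on 25 December 2012 when the act occurred.
The untolled deadline — 2 years after 13 September 2013 — is 13 September 2015.
The automatic bankruptcy stay from 8 April 2014 to 15 February 2015 tolled the period for 313 days, extending the deadline to 22 July 2016.
The other events in the timeline have no effect on the limitation period under the stated rules.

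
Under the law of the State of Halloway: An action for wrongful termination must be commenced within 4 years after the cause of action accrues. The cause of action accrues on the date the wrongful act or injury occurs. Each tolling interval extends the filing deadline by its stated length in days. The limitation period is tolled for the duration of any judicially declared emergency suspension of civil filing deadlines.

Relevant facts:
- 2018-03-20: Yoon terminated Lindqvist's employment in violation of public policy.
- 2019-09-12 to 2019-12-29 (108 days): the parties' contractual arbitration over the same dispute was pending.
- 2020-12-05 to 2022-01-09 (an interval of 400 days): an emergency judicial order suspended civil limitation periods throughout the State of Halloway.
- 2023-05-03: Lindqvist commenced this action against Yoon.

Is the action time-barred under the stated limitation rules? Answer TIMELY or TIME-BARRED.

The limitation period began to run on 2018-03-20.
The untolled deadline — 4 years after 2018-03-20 — is 2022-03-20.
The emergency suspension of filing deadlines from 2020-12-05 to 2022-01-09 tolled the period for 400 days, extending the deadline to 2023-04-24.
The pending related arbitration from 2019-09-12 to 2019-12-29 does not toll the period, because no stated rule makes a pending arbitration a tolling event.
Filing on 2023-05-03 missed the 2023-04-24 deadline — the action is time-barred.

TIME-BARRED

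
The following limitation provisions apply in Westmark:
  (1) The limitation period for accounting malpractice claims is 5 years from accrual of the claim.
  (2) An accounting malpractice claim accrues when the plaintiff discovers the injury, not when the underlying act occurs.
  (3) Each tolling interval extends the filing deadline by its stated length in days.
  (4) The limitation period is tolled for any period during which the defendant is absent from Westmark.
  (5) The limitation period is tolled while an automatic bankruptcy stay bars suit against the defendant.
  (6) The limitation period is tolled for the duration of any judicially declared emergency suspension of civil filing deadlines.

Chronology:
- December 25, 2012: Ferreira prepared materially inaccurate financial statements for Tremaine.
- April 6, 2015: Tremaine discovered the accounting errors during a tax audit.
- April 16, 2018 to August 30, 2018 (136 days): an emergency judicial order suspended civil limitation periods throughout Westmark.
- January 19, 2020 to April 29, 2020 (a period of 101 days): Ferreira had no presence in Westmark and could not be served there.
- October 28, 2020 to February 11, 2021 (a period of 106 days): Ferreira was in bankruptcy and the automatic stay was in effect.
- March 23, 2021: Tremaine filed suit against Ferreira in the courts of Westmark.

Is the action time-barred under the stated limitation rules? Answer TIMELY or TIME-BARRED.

TIME-BARRED

Under the discovery rule, the claim accrued on April 6, 2015, when Tremaine discovered the injury — not on the December 25, 2012 date of the underlying act.
5 years from April 6, 2015 is April 6, 2020.
The period was tolled for 136 days by the emergency suspension of filing deadlines (April 16, 2018 to August 30, 2018), pushing the deadline to August 20, 2020.
The period was tolled for 101 days by the defendant's absence from the jurisdiction (January 19, 2020 to April 29, 2020), pushing the deadline to November 29, 2020.
The period was tolled for 106 days by the automatic bankruptcy stay (October 28, 2020 to February 11, 2021), pushing the deadline to March 15, 2021.
The March 23, 2021 filing falls after the March 15, 2021 deadline; the claim is time-barred.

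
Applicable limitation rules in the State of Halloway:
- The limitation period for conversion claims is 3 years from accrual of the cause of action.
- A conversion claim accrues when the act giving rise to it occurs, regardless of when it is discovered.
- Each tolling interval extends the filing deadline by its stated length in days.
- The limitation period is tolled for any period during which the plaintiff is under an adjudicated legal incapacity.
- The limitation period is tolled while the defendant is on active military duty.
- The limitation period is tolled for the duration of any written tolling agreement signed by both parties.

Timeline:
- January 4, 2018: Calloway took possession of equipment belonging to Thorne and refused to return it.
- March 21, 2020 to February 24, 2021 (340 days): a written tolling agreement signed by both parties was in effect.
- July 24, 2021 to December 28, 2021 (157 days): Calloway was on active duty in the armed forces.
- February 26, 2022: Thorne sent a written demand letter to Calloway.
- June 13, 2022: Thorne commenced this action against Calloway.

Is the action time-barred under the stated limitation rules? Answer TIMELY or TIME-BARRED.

TIME-BARRED

The cause of action accrued on January 4, 2018, the date of the act.
Adding the 3 years base period to January 4, 2018 gives a deadline of January 4, 2021, before any tolling.
The period was tolled for 340 days by the written tolling agreement (March 21, 2020 to February 24, 2021), pushing the deadline to December 10, 2021.
The defendant's active military service from July 24, 2021 to December 28, 2021 tolled the period for 157 days, extending the deadline to May 16, 2022.
None of the other events listed affects the running of the period under the stated rules.
The June 13, 2022 filing falls after the May 16, 2022 deadline; the claim is time-barred.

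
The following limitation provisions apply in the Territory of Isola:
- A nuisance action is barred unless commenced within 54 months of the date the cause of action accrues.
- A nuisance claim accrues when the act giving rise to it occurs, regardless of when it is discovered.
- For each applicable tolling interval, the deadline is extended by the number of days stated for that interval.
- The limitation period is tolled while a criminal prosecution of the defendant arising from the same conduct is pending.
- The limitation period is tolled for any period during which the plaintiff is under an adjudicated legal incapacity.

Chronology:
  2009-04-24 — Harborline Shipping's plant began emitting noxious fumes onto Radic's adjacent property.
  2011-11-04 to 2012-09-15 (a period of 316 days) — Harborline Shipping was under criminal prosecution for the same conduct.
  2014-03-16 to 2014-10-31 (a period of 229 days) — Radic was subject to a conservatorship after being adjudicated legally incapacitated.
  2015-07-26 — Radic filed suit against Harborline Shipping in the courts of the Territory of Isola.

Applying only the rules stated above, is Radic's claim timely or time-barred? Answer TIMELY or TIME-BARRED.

The limitation period began to run on 2009-04-24.
54 months from 2009-04-24 is 2013-10-24.
The pending criminal prosecution from 2011-11-04 to 2012-09-15 tolled the period for 316 days, extending the deadline to 2014-09-05.
The plaintiff's legal incapacity from 2014-03-16 to 2014-10-31 tolled the period for 229 days, extending the deadline to 2015-04-22.
Radic filed on 2015-07-26, after the 2015-04-22 deadline, so the action is time-barred.

TIME-BARRED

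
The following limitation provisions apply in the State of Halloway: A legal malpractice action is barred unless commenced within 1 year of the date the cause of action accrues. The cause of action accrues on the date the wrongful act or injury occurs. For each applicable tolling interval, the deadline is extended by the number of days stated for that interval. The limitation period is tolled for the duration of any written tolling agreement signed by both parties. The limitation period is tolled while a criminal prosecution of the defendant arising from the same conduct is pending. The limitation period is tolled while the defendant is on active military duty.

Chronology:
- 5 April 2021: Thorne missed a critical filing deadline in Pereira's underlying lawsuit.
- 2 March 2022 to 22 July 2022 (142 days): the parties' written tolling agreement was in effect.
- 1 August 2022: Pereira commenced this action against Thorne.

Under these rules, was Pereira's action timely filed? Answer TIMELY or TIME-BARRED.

The claim accrued on 5 April 2021, when the wrongful act occurred.
The untolled deadline — 1 year after 5 April 2021 — is 5 April 2022.
The written tolling agreement from 2 March 2022 to 22 July 2022 tolled the period for 142 days, extending the deadline to 25 August 2022.
Pereira filed on 1 August 2022, before the 25 August 2022 deadline, so the action is timely.

TIMELY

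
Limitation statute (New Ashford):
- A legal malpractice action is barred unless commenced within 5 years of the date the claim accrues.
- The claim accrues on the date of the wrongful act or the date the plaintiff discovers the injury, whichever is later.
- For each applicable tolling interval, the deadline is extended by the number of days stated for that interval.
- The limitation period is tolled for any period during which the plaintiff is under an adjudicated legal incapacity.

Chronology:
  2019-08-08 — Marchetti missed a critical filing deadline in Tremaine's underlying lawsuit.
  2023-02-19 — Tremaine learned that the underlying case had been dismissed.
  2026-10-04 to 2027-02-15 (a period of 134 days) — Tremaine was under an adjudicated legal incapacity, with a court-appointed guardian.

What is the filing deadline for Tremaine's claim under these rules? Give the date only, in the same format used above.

2028-07-02

The claim accrued on 2023-02-19 — the later of the 2019-08-08 act and the 2023-02-19 discovery.
Adding the 5 years base period to 2023-02-19 gives a deadline of 2028-02-19, before any tolling.
Because the plaintiff's legal incapacity ran from 2026-10-04 to 2027-02-15, the deadline is extended by 134 days to 2028-07-02.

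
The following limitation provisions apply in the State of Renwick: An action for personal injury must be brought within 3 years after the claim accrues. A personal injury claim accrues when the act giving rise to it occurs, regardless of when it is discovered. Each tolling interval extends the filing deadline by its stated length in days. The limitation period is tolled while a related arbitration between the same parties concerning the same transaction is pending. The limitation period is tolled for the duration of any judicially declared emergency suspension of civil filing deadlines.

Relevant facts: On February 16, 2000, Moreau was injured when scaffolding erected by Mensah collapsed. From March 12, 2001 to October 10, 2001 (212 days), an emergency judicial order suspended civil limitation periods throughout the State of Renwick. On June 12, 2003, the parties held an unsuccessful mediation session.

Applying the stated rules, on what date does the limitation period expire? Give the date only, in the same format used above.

The claim accrued on February 16, 2000, when the wrongful act occurred.
Adding the 3 years base period to February 16, 2000 gives a deadline of February 16, 2003, before any tolling.
The emergency suspension of filing deadlines from March 12, 2001 to October 10, 2001 tolled the period for 212 days, extending the deadline to September 16, 2003.
The other events in the timeline have no effect on the limitation period under the stated rules.

September 16, 2003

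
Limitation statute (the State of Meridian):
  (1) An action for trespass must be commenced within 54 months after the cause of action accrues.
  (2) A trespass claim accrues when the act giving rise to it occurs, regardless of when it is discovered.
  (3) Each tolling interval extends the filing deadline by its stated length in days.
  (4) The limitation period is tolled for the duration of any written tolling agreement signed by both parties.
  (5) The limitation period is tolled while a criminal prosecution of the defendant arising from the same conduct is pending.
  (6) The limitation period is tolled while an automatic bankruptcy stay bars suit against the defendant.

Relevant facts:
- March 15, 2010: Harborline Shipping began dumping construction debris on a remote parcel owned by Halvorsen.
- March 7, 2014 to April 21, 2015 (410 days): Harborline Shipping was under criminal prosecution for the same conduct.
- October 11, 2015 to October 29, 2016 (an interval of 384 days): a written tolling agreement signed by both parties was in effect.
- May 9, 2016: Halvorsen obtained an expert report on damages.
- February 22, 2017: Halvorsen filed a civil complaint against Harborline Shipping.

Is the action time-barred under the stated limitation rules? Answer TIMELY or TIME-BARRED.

The cause of action accrued on March 15, 2010, the date of the act.
The untolled deadline — 54 months after March 15, 2010 — is September 15, 2014.
Because the pending criminal prosecution ran from March 7, 2014 to April 21, 2015, the deadline is extended by 410 days to October 30, 2015.
The period was tolled for 384 days by the written tolling agreement (October 11, 2015 to October 29, 2016), pushing the deadline to November 17, 2016.
The other events in the timeline have no effect on the limitation period under the stated rules.
Halvorsen filed on February 22, 2017, after the November 17, 2016 deadline, so the action is time-barred.

TIME-BARRED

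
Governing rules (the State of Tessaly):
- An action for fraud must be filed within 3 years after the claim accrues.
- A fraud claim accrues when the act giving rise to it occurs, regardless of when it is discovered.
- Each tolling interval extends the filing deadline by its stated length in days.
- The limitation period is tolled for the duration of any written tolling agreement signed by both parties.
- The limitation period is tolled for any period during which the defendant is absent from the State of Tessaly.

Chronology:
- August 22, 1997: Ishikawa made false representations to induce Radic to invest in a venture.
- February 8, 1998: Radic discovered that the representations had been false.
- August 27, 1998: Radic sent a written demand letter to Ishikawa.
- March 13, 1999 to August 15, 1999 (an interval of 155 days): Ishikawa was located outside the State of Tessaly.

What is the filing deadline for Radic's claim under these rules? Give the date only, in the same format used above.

January 24, 2001

Accrual is governed by the date of the act, so the period began to run on August 22, 1997; the later discovery on February 8, 1998 is irrelevant under the stated rule.
Adding the 3 years base period to August 22, 1997 gives a deadline of August 22, 2000, before any tolling.
The period was tolled for 155 days by the defendant's absence from the jurisdiction (March 13, 1999 to August 15, 1999), pushing the deadline to January 24, 2001.
Nothing else in the chronology tolls or restarts the period.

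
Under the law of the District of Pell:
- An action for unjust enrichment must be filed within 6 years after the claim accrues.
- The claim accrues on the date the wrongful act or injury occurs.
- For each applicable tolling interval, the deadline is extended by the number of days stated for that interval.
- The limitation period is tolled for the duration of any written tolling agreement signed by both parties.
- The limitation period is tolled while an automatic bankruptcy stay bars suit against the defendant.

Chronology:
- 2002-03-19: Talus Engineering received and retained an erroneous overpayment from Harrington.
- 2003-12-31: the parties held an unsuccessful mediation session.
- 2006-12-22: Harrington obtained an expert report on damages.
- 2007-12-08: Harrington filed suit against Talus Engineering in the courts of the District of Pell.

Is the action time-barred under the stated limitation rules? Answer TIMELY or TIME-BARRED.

TIMELY

The claim accrued on 2002-03-19, when the wrongful act occurred.
6 years from 2002-03-19 is 2008-03-19.
The other events in the timeline have no effect on the limitation period under the stated rules.
Filing on 2007-12-08 beat the 2008-03-19 deadline — the action is timely.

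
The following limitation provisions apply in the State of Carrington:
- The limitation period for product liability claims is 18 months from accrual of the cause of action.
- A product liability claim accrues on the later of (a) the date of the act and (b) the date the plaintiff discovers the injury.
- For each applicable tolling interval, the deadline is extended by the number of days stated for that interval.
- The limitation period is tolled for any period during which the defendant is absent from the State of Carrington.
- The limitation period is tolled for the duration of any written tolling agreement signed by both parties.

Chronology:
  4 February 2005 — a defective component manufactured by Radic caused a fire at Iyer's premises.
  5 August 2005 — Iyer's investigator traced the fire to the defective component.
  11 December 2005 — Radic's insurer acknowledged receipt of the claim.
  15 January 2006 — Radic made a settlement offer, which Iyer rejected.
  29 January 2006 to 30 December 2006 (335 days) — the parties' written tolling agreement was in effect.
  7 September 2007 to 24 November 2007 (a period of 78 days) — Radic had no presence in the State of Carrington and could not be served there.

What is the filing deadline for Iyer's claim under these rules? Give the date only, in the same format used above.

24 March 2008

The claim accrued on 5 August 2005 — the later of the 4 February 2005 act and the 5 August 2005 discovery.
18 months from 5 August 2005 is 5 February 2007.
The period was tolled for 335 days by the written tolling agreement (29 January 2006 to 30 December 2006), pushing the deadline to 6 January 2008.
The period was tolled for 78 days by the defendant's absence from the jurisdiction (7 September 2007 to 24 November 2007), pushing the deadline to 24 March 2008.
Nothing else in the chronology tolls or restarts the period.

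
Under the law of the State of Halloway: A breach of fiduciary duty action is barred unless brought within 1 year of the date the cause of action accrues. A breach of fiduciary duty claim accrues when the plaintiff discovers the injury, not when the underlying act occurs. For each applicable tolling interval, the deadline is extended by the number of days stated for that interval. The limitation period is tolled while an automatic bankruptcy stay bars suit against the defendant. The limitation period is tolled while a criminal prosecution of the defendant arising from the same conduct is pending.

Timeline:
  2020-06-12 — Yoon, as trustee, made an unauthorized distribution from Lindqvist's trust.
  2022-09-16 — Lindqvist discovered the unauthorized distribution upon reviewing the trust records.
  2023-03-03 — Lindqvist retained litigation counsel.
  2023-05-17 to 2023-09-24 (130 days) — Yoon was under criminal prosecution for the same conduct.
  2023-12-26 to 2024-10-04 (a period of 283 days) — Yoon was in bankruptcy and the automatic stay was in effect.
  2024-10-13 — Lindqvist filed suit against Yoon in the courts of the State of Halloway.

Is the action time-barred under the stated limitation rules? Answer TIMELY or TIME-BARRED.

The claim did not accrue until Lindqvist discovered the injury on 2022-09-16; the 2020-06-12 act date does not start the clock under the stated rule.
The untolled deadline — 1 year after 2022-09-16 — is 2023-09-16.
The period was tolled for 130 days by the pending criminal prosecution (2023-05-17 to 2023-09-24), pushing the deadline to 2024-01-24.
The period was tolled for 283 days by the automatic bankruptcy stay (2023-12-26 to 2024-10-04), pushing the deadline to 2024-11-02.
Nothing else in the chronology tolls or restarts the period.
The 2024-10-13 filing precedes the 2024-11-02 deadline; the claim is timely.

TIMELY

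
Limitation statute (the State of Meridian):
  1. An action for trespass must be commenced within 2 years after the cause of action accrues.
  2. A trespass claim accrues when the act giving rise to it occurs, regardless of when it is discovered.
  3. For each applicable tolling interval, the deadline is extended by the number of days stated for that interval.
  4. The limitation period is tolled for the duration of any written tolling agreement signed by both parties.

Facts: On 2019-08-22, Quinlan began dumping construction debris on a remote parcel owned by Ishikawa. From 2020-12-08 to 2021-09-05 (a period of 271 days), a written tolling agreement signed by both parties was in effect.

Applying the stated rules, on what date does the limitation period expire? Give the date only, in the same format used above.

2022-05-20

The limitation period began to run on 2019-08-22.
The untolled deadline — 2 years after 2019-08-22 — is 2021-08-22.
Because the written tolling agreement ran from 2020-12-08 to 2021-09-05, the deadline is extended by 271 days to 2022-05-20.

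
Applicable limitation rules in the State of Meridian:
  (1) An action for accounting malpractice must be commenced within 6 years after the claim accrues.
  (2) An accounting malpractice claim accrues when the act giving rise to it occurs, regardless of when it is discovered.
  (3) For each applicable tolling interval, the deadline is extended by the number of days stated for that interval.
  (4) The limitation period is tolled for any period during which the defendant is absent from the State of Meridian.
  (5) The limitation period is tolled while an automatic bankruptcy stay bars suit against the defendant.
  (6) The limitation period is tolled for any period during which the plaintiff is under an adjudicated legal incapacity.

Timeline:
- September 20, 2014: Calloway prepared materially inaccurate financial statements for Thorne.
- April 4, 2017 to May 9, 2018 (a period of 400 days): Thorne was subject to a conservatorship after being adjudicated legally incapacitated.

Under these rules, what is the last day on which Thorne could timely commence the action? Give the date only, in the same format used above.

October 25, 2021

The limitation period began to run on September 20, 2014.
6 years from September 20, 2014 is September 20, 2020.
The period was tolled for 400 days by the plaintiff's legal incapacity (April 4, 2017 to May 9, 2018), pushing the deadline to October 25, 2021.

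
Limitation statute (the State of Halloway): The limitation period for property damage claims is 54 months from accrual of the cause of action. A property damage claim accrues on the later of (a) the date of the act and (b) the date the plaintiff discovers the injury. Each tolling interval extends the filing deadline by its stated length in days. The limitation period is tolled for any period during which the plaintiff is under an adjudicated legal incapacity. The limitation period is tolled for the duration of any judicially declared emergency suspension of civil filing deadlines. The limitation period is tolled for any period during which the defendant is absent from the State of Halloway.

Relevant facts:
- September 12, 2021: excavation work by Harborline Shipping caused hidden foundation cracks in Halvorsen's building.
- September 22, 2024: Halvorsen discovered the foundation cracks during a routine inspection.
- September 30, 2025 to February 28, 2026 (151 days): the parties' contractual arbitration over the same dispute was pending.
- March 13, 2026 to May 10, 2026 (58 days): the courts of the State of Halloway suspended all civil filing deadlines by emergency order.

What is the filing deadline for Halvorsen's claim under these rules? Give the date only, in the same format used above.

May 19, 2029

Taking the later of the act (September 12, 2021) and discovery (September 22, 2024), the claim accrued on September 22, 2024.
Adding the 54 months base period to September 22, 2024 gives a deadline of March 22, 2029, before any tolling.
Because the emergency suspension of filing deadlines ran from March 13, 2026 to May 10, 2026, the deadline is extended by 58 days to May 19, 2029.
No stated provision tolls the period for a pending arbitration, so the interval from September 30, 2025 to February 28, 2026 has no effect on the deadline.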